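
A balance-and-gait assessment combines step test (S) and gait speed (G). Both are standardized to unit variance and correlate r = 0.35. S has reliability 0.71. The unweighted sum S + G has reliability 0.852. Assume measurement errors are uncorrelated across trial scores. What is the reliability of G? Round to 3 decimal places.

0.890

Var(S+G) = 2 + 2·0.35 = 2.700.
True-score variance = ρ_S + ρ_G + 2·0.35, so 0.852 = (0.71 + ρ_G + 0.70) / 2.700.
ρ_G = 0.852·2.700 − 0.71 − 0.70 = 0.890.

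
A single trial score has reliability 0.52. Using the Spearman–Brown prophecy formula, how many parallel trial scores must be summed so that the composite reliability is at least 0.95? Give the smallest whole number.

k ≥ ρ*(1−ρ₁)/(ρ₁(1−ρ*)) = 0.95·0.48 / (0.52·0.05) = 17.538.
Smallest integer k = 18.

18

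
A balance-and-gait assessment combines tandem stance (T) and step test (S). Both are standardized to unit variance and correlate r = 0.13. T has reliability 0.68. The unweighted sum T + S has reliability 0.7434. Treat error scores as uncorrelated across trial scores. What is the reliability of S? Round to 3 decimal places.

0.740

Var(T+S) = 2 + 2·0.13 = 2.260.
True-score variance = ρ_T + ρ_S + 2·0.13, so 0.7434 = (0.68 + ρ_S + 0.26) / 2.260.
ρ_S = 0.7434·2.260 − 0.68 − 0.26 = 0.740.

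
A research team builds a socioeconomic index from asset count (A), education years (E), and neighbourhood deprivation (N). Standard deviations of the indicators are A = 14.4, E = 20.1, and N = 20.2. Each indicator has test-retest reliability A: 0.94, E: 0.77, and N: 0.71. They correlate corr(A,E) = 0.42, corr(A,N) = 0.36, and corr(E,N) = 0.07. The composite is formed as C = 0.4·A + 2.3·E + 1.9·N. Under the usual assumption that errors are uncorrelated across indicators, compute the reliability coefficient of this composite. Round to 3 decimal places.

Var(C) = 0.4²·14.4² + 2.3²·20.1² + 1.9²·20.2² + 2·[0.92·14.4·20.1·0.42 + 0.76·14.4·20.2·0.36 + 4.37·20.1·20.2·0.07] = 3643.41 + 631.252 = 4274.67.
With uncorrelated errors the cross-covariances are all true-score covariance, so they carry over unchanged; only the diagonal terms shrink to ρᵢσᵢ².
True-score variance = [0.4²·14.4²·0.94 + 2.3²·20.1²·0.77 + 1.9²·20.2²·0.71] + 631.252 = 2722.69 + 631.252 = 3353.94.
Reliability = 3353.94 / 4274.67 = 0.785.

0.785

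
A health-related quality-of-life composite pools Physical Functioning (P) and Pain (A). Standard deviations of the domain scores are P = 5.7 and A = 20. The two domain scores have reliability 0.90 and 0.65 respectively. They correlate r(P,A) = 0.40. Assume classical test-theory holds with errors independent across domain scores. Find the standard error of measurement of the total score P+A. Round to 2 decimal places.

Var(total) = 432.49 + 91.2 = 523.69.
True-score variance = 289.241 + 91.2 = 380.441, so reliability = 0.7265.
Error variance = 523.69 − 380.441 = 143.249; SEM = √143.249 = 11.97.

11.97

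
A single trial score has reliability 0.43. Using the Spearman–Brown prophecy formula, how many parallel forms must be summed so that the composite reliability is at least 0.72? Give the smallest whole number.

4

k ≥ ρ*(1−ρ₁)/(ρ₁(1−ρ*)) = 0.72·0.57 / (0.43·0.28) = 3.409.
Smallest integer k = 4.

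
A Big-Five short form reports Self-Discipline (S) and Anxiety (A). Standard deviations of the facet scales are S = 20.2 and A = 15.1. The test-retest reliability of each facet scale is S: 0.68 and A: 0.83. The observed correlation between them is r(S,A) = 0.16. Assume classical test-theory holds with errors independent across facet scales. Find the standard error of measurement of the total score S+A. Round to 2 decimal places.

13.01

Var(total) = 636.05 + 97.6064 = 733.656.
True-score variance = 466.715 + 97.6064 = 564.322, so reliability = 0.7692.
Error variance = 733.656 − 564.322 = 169.335; SEM = √169.335 = 13.01.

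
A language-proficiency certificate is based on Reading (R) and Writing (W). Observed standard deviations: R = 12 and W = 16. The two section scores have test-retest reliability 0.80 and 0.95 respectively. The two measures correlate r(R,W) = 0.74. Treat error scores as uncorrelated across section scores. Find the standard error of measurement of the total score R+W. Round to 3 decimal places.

6.450

Var(total) = 400 + 284.16 = 684.16.
True-score variance = 358.4 + 284.16 = 642.56, so reliability = 0.9392.
Error variance = 684.16 − 642.56 = 41.6; SEM = √41.6 = 6.450.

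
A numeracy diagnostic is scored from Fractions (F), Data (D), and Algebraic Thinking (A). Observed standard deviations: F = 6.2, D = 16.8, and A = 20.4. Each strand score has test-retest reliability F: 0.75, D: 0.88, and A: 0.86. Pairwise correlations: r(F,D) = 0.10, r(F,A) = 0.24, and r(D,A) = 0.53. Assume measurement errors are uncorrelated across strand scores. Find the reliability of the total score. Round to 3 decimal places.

Var(F+D+A) = 6.2² + 16.8² + 20.4² + 2·[6.2·16.8·0.10 + 6.2·20.4·0.24 + 16.8·20.4·0.53] = 736.84 + 444.826 = 1181.67.
Because errors are independent across components, Cov(Tᵢ,Tⱼ) = Cov(Xᵢ,Xⱼ); the off-diagonal part of the true-score variance is the same as above.
True-score variance = [6.2²·0.75 + 16.8²·0.88 + 20.4²·0.86] + 444.826 = 635.099 + 444.826 = 1079.92.
Reliability = 1079.92 / 1181.67 = 0.914.

0.914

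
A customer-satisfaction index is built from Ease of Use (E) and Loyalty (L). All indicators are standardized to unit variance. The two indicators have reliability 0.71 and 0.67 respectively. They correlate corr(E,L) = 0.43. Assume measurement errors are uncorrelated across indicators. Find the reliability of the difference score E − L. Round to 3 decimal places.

0.456

Var(E−L) = 1 + 1 − 2·0.43 = 2 − 0.86 = 1.14.
Under uncorrelated errors the observed covariances equal the true-score covariances, so only the own-variance terms attenuate.
True-score variance = [0.71 + 0.67] − 0.86 = 1.38 − 0.86 = 0.52.
Reliability = 0.52 / 1.14 = 0.456.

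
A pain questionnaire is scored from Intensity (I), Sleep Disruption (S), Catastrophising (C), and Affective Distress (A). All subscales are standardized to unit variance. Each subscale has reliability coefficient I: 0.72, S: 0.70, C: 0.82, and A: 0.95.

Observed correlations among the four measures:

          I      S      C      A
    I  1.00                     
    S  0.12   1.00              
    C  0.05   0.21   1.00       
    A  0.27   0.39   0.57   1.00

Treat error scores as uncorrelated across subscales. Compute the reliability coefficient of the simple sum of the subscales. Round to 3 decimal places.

Var(I+S+C+A) = 4 + 2·[0.12 + 0.05 + 0.27 + 0.21 + 0.39 + 0.57] = 4 + 3.22 = 7.22.
Because errors are independent across components, Cov(Tᵢ,Tⱼ) = Cov(Xᵢ,Xⱼ); the off-diagonal part of the true-score variance is the same as above.
True-score variance = [0.72 + 0.70 + 0.82 + 0.95] + 3.22 = 3.19 + 3.22 = 6.41.
Reliability = 6.41 / 7.22 = 0.888.

0.888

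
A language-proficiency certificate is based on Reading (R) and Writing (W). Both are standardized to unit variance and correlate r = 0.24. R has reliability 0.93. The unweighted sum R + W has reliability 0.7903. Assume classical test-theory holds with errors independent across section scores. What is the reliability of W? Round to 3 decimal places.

0.550

Var(R+W) = 2 + 2·0.24 = 2.480.
True-score variance = ρ_R + ρ_W + 2·0.24, so 0.7903 = (0.93 + ρ_W + 0.48) / 2.480.
ρ_W = 0.7903·2.480 − 0.93 − 0.48 = 0.550.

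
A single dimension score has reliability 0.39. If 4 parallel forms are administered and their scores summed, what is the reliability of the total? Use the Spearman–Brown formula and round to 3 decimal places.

ρ_k = kρ / (1 + (k−1)ρ) = 4·0.39 / (1 + 3·0.39) = 1.560 / 2.170 = 0.719.

0.719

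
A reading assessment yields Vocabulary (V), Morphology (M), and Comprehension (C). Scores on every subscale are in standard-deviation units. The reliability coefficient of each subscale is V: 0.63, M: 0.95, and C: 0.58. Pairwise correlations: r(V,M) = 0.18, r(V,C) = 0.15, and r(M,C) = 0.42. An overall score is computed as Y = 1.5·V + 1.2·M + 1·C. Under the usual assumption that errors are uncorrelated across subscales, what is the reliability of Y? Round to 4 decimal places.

Var(Y) = 1.5² + 1.2² + 1 + 2·[1.8·0.18 + 1.5·0.15 + 1.2·0.42] = 4.69 + 2.106 = 6.796.
Because errors are independent across components, Cov(Tᵢ,Tⱼ) = Cov(Xᵢ,Xⱼ); the off-diagonal part of the true-score variance is the same as above.
True-score variance = [1.5²·0.63 + 1.2²·0.95 + 0.58] + 2.106 = 3.3655 + 2.106 = 5.4715.
Reliability = 5.4715 / 6.796 = 0.8051.

0.8051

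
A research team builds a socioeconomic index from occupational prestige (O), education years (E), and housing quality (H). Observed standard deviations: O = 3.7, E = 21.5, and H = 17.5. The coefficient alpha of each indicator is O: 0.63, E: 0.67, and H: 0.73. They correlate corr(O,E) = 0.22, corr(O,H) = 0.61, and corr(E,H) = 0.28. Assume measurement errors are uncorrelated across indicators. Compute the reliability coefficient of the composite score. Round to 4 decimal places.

0.7829

Var(O+E+H) = 3.7² + 21.5² + 17.5² + 2·[3.7·21.5·0.22 + 3.7·17.5·0.61 + 21.5·17.5·0.28] = 782.19 + 324.697 = 1106.89.
With uncorrelated errors the cross-covariances are all true-score covariance, so they carry over unchanged; only the diagonal terms shrink to ρᵢσᵢ².
True-score variance = [3.7²·0.63 + 21.5²·0.67 + 17.5²·0.73] + 324.697 = 541.895 + 324.697 = 866.592.
Reliability = 866.592 / 1106.89 = 0.7829.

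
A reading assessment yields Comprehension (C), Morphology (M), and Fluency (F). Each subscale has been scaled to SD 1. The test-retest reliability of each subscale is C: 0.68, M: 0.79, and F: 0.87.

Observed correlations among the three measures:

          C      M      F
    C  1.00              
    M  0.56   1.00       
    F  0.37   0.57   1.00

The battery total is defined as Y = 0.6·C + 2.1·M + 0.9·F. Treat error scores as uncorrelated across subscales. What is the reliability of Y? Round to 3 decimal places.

Var(Y) = 0.6² + 2.1² + 0.9² + 2·[1.26·0.56 + 0.54·0.37 + 1.89·0.57] = 5.58 + 3.9654 = 9.5454.
Under uncorrelated errors the observed covariances equal the true-score covariances, so only the own-variance terms attenuate.
True-score variance = [0.6²·0.68 + 2.1²·0.79 + 0.9²·0.87] + 3.9654 = 4.4334 + 3.9654 = 8.3988.
Reliability = 8.3988 / 9.5454 = 0.880.

0.880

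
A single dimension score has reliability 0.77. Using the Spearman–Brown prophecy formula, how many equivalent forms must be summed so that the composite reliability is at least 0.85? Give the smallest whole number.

k ≥ ρ*(1−ρ₁)/(ρ₁(1−ρ*)) = 0.85·0.23 / (0.77·0.15) = 1.693.
Smallest integer k = 2.

2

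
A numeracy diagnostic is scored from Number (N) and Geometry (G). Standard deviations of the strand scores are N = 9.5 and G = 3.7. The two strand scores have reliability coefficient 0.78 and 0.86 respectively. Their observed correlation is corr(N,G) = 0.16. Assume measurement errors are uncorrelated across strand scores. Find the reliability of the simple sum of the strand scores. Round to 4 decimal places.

Var(N+G) = 9.5² + 3.7² + 2·[9.5·3.7·0.16] = 103.94 + 11.248 = 115.188.
With uncorrelated errors the cross-covariances are all true-score covariance, so they carry over unchanged; only the diagonal terms shrink to ρᵢσᵢ².
True-score variance = [9.5²·0.78 + 3.7²·0.86] + 11.248 = 82.1684 + 11.248 = 93.4164.
Reliability = 93.4164 / 115.188 = 0.8110.

0.8110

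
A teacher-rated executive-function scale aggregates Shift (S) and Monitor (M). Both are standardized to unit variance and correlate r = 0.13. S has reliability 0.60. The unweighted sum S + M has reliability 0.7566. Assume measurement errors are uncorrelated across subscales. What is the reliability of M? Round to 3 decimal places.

Var(S+M) = 2 + 2·0.13 = 2.260.
True-score variance = ρ_S + ρ_M + 2·0.13, so 0.7566 = (0.60 + ρ_M + 0.26) / 2.260.
ρ_M = 0.7566·2.260 − 0.60 − 0.26 = 0.850.

0.850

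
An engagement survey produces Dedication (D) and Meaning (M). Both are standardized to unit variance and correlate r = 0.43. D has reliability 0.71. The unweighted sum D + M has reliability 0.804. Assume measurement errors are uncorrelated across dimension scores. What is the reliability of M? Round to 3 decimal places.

Var(D+M) = 2 + 2·0.43 = 2.860.
True-score variance = ρ_D + ρ_M + 2·0.43, so 0.804 = (0.71 + ρ_M + 0.86) / 2.860.
ρ_M = 0.804·2.860 − 0.71 − 0.86 = 0.729.

0.729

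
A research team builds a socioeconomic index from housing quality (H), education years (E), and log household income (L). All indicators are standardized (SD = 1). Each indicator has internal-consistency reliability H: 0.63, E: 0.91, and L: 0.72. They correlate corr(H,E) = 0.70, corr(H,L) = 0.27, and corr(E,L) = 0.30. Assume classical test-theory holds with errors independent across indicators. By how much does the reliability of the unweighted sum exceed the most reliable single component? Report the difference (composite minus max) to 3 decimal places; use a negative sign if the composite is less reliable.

-0.044

Var(sum) = 3 + 2.54 = 5.54; true-score variance = 2.26 + 2.54 = 4.8; composite reliability = 0.8664.
Max component reliability = 0.9100.
Difference = 0.8664 − 0.9100 = -0.044.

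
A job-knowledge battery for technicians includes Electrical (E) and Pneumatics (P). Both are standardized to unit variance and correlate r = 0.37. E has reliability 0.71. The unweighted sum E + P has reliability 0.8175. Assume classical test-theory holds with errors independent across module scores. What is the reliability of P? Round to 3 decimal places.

0.790

Var(E+P) = 2 + 2·0.37 = 2.740.
True-score variance = ρ_E + ρ_P + 2·0.37, so 0.8175 = (0.71 + ρ_P + 0.74) / 2.740.
ρ_P = 0.8175·2.740 − 0.71 − 0.74 = 0.790.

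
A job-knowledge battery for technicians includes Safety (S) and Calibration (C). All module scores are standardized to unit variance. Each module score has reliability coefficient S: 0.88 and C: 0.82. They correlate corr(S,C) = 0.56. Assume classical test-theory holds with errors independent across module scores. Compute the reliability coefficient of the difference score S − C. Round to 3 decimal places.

Var(S−C) = 1 + 1 − 2·0.56 = 2 − 1.12 = 0.88.
Because errors are independent across components, Cov(Tᵢ,Tⱼ) = Cov(Xᵢ,Xⱼ); the off-diagonal part of the true-score variance is the same as above.
True-score variance = [0.88 + 0.82] − 1.12 = 1.7 − 1.12 = 0.58.
Reliability = 0.58 / 0.88 = 0.659.

0.659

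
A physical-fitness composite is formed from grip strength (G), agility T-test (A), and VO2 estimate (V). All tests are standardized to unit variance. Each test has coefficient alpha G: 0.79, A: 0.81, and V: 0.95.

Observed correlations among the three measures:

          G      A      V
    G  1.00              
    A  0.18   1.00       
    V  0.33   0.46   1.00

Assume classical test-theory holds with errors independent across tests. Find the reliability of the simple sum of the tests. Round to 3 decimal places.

0.909

Var(G+A+V) = 3 + 2·[0.18 + 0.33 + 0.46] = 3 + 1.94 = 4.94.
Under uncorrelated errors the observed covariances equal the true-score covariances, so only the own-variance terms attenuate.
True-score variance = [0.79 + 0.81 + 0.95] + 1.94 = 2.55 + 1.94 = 4.49.
Reliability = 4.49 / 4.94 = 0.909.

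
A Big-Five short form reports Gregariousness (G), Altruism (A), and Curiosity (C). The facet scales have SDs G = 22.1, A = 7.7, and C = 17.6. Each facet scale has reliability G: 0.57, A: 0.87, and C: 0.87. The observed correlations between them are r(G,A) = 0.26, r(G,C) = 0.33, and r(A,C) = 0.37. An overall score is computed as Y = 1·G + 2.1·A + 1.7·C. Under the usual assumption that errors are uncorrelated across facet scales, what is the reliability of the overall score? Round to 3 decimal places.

0.863

Var(Y) = 22.1² + 2.1²·7.7² + 1.7²·17.6² + 2·[2.1·22.1·7.7·0.26 + 1.7·22.1·17.6·0.33 + 3.57·7.7·17.6·0.37] = 1645.09 + 980.255 = 2625.34.
With uncorrelated errors the cross-covariances are all true-score covariance, so they carry over unchanged; only the diagonal terms shrink to ρᵢσᵢ².
True-score variance = [22.1²·0.57 + 2.1²·7.7²·0.87 + 1.7²·17.6²·0.87] + 980.255 = 1284.7 + 980.255 = 2264.96.
Reliability = 2264.96 / 2625.34 = 0.863.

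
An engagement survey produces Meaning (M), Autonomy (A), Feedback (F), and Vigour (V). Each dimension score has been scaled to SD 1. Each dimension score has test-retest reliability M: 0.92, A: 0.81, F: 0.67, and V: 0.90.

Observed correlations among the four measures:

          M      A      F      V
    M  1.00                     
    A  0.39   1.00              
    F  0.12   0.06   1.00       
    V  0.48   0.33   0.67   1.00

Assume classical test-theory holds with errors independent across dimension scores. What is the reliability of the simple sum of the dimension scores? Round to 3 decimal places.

0.914

Var(M+A+F+V) = 4 + 2·[0.39 + 0.12 + 0.48 + 0.06 + 0.33 + 0.67] = 4 + 4.1 = 8.1.
Under uncorrelated errors the observed covariances equal the true-score covariances, so only the own-variance terms attenuate.
True-score variance = [0.92 + 0.81 + 0.67 + 0.90] + 4.1 = 3.3 + 4.1 = 7.4.
Reliability = 7.4 / 8.1 = 0.914.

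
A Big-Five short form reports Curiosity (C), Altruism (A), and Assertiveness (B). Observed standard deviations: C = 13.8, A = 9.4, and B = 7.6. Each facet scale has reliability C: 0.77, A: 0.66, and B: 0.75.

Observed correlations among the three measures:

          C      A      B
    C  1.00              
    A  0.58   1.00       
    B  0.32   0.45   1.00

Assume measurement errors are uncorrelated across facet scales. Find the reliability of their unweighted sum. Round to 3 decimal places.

0.857

Var(C+A+B) = 13.8² + 9.4² + 7.6² + 2·[13.8·9.4·0.58 + 13.8·7.6·0.32 + 9.4·7.6·0.45] = 336.56 + 281.894 = 618.454.
Under uncorrelated errors the observed covariances equal the true-score covariances, so only the own-variance terms attenuate.
True-score variance = [13.8²·0.77 + 9.4²·0.66 + 7.6²·0.75] + 281.894 = 248.276 + 281.894 = 530.171.
Reliability = 530.171 / 618.454 = 0.857.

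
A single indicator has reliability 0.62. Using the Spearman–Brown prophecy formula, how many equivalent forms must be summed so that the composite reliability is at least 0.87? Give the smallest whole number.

5

k ≥ ρ*(1−ρ₁)/(ρ₁(1−ρ*)) = 0.87·0.38 / (0.62·0.13) = 4.102.
Smallest integer k = 5.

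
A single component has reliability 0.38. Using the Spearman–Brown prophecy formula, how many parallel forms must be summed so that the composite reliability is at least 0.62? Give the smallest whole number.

k ≥ ρ*(1−ρ₁)/(ρ₁(1−ρ*)) = 0.62·0.62 / (0.38·0.38) = 2.662.
Smallest integer k = 3.

3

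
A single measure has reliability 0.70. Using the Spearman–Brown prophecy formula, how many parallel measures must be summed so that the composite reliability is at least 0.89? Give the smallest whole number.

k ≥ ρ*(1−ρ₁)/(ρ₁(1−ρ*)) = 0.89·0.30 / (0.70·0.11) = 3.468.
Smallest integer k = 4.

4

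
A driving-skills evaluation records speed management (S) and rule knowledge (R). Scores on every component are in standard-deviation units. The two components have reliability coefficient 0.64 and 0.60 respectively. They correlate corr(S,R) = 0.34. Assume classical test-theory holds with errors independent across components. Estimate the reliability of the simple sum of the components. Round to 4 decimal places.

0.7164

Var(S+R) = 2 + 2·[0.34] = 2 + 0.68 = 2.68.
Because errors are independent across components, Cov(Tᵢ,Tⱼ) = Cov(Xᵢ,Xⱼ); the off-diagonal part of the true-score variance is the same as above.
True-score variance = [0.64 + 0.60] + 0.68 = 1.24 + 0.68 = 1.92.
Reliability = 1.92 / 2.68 = 0.7164.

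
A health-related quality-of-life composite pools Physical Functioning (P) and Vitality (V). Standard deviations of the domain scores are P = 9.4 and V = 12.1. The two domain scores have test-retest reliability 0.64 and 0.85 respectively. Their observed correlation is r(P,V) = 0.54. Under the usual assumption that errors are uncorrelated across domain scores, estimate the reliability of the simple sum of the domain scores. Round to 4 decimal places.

0.8496

Var(P+V) = 9.4² + 12.1² + 2·[9.4·12.1·0.54] = 234.77 + 122.839 = 357.609.
With uncorrelated errors the cross-covariances are all true-score covariance, so they carry over unchanged; only the diagonal terms shrink to ρᵢσᵢ².
True-score variance = [9.4²·0.64 + 12.1²·0.85] + 122.839 = 180.999 + 122.839 = 303.838.
Reliability = 303.838 / 357.609 = 0.8496.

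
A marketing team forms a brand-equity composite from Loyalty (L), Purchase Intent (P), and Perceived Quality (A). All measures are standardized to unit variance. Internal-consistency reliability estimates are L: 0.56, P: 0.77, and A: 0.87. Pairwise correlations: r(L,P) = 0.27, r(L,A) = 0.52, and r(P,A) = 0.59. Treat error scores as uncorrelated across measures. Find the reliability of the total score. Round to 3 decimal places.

Var(L+P+A) = 3 + 2·[0.27 + 0.52 + 0.59] = 3 + 2.76 = 5.76.
Because errors are independent across components, Cov(Tᵢ,Tⱼ) = Cov(Xᵢ,Xⱼ); the off-diagonal part of the true-score variance is the same as above.
True-score variance = [0.56 + 0.77 + 0.87] + 2.76 = 2.2 + 2.76 = 4.96.
Reliability = 4.96 / 5.76 = 0.861.

0.861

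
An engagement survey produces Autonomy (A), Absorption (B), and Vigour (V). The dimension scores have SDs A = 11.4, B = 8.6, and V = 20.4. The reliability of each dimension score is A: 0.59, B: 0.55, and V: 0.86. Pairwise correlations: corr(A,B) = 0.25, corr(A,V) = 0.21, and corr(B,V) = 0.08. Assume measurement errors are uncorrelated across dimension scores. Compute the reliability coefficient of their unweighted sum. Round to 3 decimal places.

0.818

Var(A+B+V) = 11.4² + 8.6² + 20.4² + 2·[11.4·8.6·0.25 + 11.4·20.4·0.21 + 8.6·20.4·0.08] = 620.08 + 174.766 = 794.846.
With uncorrelated errors the cross-covariances are all true-score covariance, so they carry over unchanged; only the diagonal terms shrink to ρᵢσᵢ².
True-score variance = [11.4²·0.59 + 8.6²·0.55 + 20.4²·0.86] + 174.766 = 475.252 + 174.766 = 650.018.
Reliability = 650.018 / 794.846 = 0.818.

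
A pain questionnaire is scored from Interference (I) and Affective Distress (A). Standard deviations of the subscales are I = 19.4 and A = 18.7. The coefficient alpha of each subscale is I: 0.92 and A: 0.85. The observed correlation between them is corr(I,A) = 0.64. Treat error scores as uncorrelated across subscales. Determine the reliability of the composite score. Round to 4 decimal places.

0.9306

Var(I+A) = 19.4² + 18.7² + 2·[19.4·18.7·0.64] = 726.05 + 464.358 = 1190.41.
Because errors are independent across components, Cov(Tᵢ,Tⱼ) = Cov(Xᵢ,Xⱼ); the off-diagonal part of the true-score variance is the same as above.
True-score variance = [19.4²·0.92 + 18.7²·0.85] + 464.358 = 643.488 + 464.358 = 1107.85.
Reliability = 1107.85 / 1190.41 = 0.9306.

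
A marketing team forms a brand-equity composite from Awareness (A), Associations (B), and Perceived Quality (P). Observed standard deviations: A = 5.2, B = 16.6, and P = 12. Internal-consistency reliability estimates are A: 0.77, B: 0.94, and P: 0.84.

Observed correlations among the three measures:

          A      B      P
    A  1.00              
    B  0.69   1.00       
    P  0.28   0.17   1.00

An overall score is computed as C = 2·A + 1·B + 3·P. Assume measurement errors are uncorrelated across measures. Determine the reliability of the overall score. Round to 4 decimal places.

0.8933

Var(C) = 2²·5.2² + 16.6² + 3²·12² + 2·[2·5.2·16.6·0.69 + 6·5.2·12·0.28 + 3·16.6·12·0.17] = 1679.72 + 651.091 = 2330.81.
Because errors are independent across components, Cov(Tᵢ,Tⱼ) = Cov(Xᵢ,Xⱼ); the off-diagonal part of the true-score variance is the same as above.
True-score variance = [2²·5.2²·0.77 + 16.6²·0.94 + 3²·12²·0.84] + 651.091 = 1430.95 + 651.091 = 2082.04.
Reliability = 2082.04 / 2330.81 = 0.8933.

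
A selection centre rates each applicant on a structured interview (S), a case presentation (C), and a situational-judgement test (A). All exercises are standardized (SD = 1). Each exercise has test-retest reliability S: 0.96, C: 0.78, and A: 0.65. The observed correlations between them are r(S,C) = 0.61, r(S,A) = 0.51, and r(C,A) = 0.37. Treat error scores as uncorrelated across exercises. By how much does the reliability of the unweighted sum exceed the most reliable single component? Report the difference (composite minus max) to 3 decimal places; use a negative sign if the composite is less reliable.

Var(sum) = 3 + 2.98 = 5.98; true-score variance = 2.39 + 2.98 = 5.37; composite reliability = 0.8980.
Max component reliability = 0.9600.
Difference = 0.8980 − 0.9600 = -0.062.

-0.062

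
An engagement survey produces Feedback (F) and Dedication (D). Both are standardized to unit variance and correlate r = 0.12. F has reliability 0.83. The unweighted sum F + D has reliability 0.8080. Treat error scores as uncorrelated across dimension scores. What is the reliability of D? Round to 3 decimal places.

0.740

Var(F+D) = 2 + 2·0.12 = 2.240.
True-score variance = ρ_F + ρ_D + 2·0.12, so 0.8080 = (0.83 + ρ_D + 0.24) / 2.240.
ρ_D = 0.8080·2.240 − 0.83 − 0.24 = 0.740.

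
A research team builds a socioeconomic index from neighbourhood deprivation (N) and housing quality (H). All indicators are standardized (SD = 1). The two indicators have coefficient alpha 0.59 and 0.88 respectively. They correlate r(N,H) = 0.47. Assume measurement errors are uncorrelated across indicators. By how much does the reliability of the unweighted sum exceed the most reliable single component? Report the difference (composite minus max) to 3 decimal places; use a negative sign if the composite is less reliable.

-0.060

Var(sum) = 2 + 0.94 = 2.94; true-score variance = 1.47 + 0.94 = 2.41; composite reliability = 0.8197.
Max component reliability = 0.8800.
Difference = 0.8197 − 0.8800 = -0.060.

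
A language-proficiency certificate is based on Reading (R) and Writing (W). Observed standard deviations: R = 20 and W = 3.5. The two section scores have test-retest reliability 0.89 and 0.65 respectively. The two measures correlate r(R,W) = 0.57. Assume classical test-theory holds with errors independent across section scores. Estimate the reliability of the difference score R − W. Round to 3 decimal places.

Var(R−W) = 20² + 3.5² − 2·20·3.5·0.57 = 412.25 − 79.8 = 332.45.
With uncorrelated errors the cross-covariances are all true-score covariance, so they carry over unchanged; only the diagonal terms shrink to ρᵢσᵢ².
True-score variance = [20²·0.89 + 3.5²·0.65] − 79.8 = 363.962 − 79.8 = 284.162.
Reliability = 284.162 / 332.45 = 0.855.

0.855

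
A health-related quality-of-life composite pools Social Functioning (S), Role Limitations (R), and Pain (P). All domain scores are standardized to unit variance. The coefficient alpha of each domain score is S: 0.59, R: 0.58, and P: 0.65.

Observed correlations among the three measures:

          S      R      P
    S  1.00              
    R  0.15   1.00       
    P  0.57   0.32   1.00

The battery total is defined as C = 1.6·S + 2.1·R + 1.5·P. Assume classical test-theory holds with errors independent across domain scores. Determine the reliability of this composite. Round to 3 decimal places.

Var(C) = 1.6² + 2.1² + 1.5² + 2·[3.36·0.15 + 2.4·0.57 + 3.15·0.32] = 9.22 + 5.76 = 14.98.
Under uncorrelated errors the observed covariances equal the true-score covariances, so only the own-variance terms attenuate.
True-score variance = [1.6²·0.59 + 2.1²·0.58 + 1.5²·0.65] + 5.76 = 5.5307 + 5.76 = 11.2907.
Reliability = 11.2907 / 14.98 = 0.754.

0.754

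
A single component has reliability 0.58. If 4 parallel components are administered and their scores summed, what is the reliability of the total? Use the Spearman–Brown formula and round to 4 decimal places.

0.8467

ρ_k = kρ / (1 + (k−1)ρ) = 4·0.58 / (1 + 3·0.58) = 2.320 / 2.740 = 0.8467.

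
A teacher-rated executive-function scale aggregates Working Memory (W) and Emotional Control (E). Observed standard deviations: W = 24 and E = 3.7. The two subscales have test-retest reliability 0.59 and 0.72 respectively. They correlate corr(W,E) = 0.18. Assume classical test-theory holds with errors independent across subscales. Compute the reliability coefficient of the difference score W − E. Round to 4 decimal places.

0.5697

Var(W−E) = 24² + 3.7² − 2·24·3.7·0.18 = 589.69 − 31.968 = 557.722.
Because errors are independent across components, Cov(Tᵢ,Tⱼ) = Cov(Xᵢ,Xⱼ); the off-diagonal part of the true-score variance is the same as above.
True-score variance = [24²·0.59 + 3.7²·0.72] − 31.968 = 349.697 − 31.968 = 317.729.
Reliability = 317.729 / 557.722 = 0.5697.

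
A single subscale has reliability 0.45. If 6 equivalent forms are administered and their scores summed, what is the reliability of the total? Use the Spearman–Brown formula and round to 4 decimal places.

0.8308

ρ_k = kρ / (1 + (k−1)ρ) = 6·0.45 / (1 + 5·0.45) = 2.700 / 3.250 = 0.8308.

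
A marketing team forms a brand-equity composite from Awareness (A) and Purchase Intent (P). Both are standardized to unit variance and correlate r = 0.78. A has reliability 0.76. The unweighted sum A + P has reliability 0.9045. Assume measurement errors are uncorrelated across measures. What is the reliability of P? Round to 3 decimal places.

Var(A+P) = 2 + 2·0.78 = 3.560.
True-score variance = ρ_A + ρ_P + 2·0.78, so 0.9045 = (0.76 + ρ_P + 1.56) / 3.560.
ρ_P = 0.9045·3.560 − 0.76 − 1.56 = 0.900.

0.900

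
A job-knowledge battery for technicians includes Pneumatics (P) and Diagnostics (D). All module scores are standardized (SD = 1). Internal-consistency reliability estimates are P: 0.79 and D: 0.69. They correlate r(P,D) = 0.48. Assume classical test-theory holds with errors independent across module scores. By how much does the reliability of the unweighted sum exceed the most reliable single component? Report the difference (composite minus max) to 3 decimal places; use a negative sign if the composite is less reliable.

0.034

Var(sum) = 2 + 0.96 = 2.96; true-score variance = 1.48 + 0.96 = 2.44; composite reliability = 0.8243.
Max component reliability = 0.7900.
Difference = 0.8243 − 0.7900 = 0.034.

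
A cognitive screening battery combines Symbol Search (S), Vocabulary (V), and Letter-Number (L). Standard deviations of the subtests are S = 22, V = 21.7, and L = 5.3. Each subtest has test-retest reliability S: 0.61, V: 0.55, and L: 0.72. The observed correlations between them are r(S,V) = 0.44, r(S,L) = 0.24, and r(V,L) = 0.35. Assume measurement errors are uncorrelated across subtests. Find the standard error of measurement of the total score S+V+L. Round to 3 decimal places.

20.212

Var(total) = 982.98 + 556.587 = 1539.57.
True-score variance = 574.454 + 556.587 = 1131.04, so reliability = 0.7346.
Error variance = 1539.57 − 1131.04 = 408.526; SEM = √408.526 = 20.212.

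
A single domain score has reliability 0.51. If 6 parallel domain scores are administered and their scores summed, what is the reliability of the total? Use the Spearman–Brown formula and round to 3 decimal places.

0.862

ρ_k = kρ / (1 + (k−1)ρ) = 6·0.51 / (1 + 5·0.51) = 3.060 / 3.550 = 0.862.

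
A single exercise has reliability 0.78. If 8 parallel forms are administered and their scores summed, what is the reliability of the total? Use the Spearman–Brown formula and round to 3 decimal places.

ρ_k = kρ / (1 + (k−1)ρ) = 8·0.78 / (1 + 7·0.78) = 6.240 / 6.460 = 0.966.

0.966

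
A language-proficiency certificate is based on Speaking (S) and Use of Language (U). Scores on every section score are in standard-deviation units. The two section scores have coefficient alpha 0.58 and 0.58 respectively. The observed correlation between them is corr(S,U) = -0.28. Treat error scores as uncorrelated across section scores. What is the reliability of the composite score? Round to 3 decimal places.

0.417

Var(S+U) = 2 + 2·[(-0.28)] = 2 − 0.56 = 1.44.
Because errors are independent across components, Cov(Tᵢ,Tⱼ) = Cov(Xᵢ,Xⱼ); the off-diagonal part of the true-score variance is the same as above.
True-score variance = [0.58 + 0.58] − 0.56 = 1.16 − 0.56 = 0.6.
Reliability = 0.6 / 1.44 = 0.417.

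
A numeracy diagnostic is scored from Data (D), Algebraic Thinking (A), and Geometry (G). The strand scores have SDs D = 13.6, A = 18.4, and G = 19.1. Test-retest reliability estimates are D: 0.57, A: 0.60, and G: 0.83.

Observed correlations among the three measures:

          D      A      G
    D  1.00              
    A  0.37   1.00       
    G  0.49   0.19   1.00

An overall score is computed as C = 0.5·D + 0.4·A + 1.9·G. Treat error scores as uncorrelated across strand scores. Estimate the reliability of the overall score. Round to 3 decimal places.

0.852

Var(C) = 0.5²·13.6² + 0.4²·18.4² + 1.9²·19.1² + 2·[0.2·13.6·18.4·0.37 + 0.95·13.6·19.1·0.49 + 0.76·18.4·19.1·0.19] = 1417.37 + 380.368 = 1797.74.
Under uncorrelated errors the observed covariances equal the true-score covariances, so only the own-variance terms attenuate.
True-score variance = [0.5²·13.6²·0.57 + 0.4²·18.4²·0.60 + 1.9²·19.1²·0.83] + 380.368 = 1151.94 + 380.368 = 1532.31.
Reliability = 1532.31 / 1797.74 = 0.852.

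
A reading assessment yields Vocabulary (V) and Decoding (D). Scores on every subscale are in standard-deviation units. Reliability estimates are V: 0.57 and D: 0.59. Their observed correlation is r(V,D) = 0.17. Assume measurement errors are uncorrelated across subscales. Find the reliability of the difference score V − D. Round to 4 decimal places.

Var(V−D) = 1 + 1 − 2·0.17 = 2 − 0.34 = 1.66.
Because errors are independent across components, Cov(Tᵢ,Tⱼ) = Cov(Xᵢ,Xⱼ); the off-diagonal part of the true-score variance is the same as above.
True-score variance = [0.57 + 0.59] − 0.34 = 1.16 − 0.34 = 0.82.
Reliability = 0.82 / 1.66 = 0.4940.

0.4940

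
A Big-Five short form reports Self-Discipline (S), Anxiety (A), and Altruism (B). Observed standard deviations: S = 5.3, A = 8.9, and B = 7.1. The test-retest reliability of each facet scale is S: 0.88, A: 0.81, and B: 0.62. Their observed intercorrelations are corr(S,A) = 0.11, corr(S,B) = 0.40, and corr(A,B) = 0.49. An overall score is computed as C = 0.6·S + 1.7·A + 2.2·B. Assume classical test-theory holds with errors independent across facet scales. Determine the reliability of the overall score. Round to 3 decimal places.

Var(C) = 0.6²·5.3² + 1.7²·8.9² + 2.2²·7.1² + 2·[1.02·5.3·8.9·0.11 + 1.32·5.3·7.1·0.40 + 3.74·8.9·7.1·0.49] = 483.014 + 281.926 = 764.94.
Under uncorrelated errors the observed covariances equal the true-score covariances, so only the own-variance terms attenuate.
True-score variance = [0.6²·5.3²·0.88 + 1.7²·8.9²·0.81 + 2.2²·7.1²·0.62] + 281.926 = 345.592 + 281.926 = 627.518.
Reliability = 627.518 / 764.94 = 0.820.

0.820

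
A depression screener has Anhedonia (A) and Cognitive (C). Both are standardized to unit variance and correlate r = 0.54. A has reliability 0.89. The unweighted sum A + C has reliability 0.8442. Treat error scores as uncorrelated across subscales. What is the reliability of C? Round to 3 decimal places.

Var(A+C) = 2 + 2·0.54 = 3.080.
True-score variance = ρ_A + ρ_C + 2·0.54, so 0.8442 = (0.89 + ρ_C + 1.08) / 3.080.
ρ_C = 0.8442·3.080 − 0.89 − 1.08 = 0.630.

0.630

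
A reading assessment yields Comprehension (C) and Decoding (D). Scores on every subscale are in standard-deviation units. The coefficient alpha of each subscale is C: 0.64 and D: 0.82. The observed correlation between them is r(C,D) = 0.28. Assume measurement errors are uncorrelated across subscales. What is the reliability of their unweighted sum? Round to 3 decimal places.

Var(C+D) = 2 + 2·[0.28] = 2 + 0.56 = 2.56.
Under uncorrelated errors the observed covariances equal the true-score covariances, so only the own-variance terms attenuate.
True-score variance = [0.64 + 0.82] + 0.56 = 1.46 + 0.56 = 2.02.
Reliability = 2.02 / 2.56 = 0.789.

0.789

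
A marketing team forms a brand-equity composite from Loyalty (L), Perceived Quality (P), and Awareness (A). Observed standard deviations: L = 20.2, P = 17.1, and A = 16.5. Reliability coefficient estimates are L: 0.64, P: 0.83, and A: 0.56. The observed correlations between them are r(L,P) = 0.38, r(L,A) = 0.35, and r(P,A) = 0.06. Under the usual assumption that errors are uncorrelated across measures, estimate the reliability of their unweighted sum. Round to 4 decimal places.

Var(L+P+A) = 20.2² + 17.1² + 16.5² + 2·[20.2·17.1·0.38 + 20.2·16.5·0.35 + 17.1·16.5·0.06] = 972.7 + 529.687 = 1502.39.
Because errors are independent across components, Cov(Tᵢ,Tⱼ) = Cov(Xᵢ,Xⱼ); the off-diagonal part of the true-score variance is the same as above.
True-score variance = [20.2²·0.64 + 17.1²·0.83 + 16.5²·0.56] + 529.687 = 656.306 + 529.687 = 1185.99.
Reliability = 1185.99 / 1502.39 = 0.7894.

0.7894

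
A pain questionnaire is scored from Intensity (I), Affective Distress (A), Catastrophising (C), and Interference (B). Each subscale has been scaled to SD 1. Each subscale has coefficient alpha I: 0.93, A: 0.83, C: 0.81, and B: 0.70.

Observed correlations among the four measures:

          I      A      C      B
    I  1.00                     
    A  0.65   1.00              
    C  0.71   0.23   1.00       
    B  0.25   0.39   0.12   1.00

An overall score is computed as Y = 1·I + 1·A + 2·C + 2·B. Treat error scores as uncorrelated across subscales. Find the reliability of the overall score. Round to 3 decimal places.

0.882

Var(Y) = 1 + 1 + 2² + 2² + 2·[0.65 + 2·0.71 + 2·0.25 + 2·0.23 + 2·0.39 + 4·0.12] = 10 + 8.58 = 18.58.
Under uncorrelated errors the observed covariances equal the true-score covariances, so only the own-variance terms attenuate.
True-score variance = [0.93 + 0.83 + 2²·0.81 + 2²·0.70] + 8.58 = 7.8 + 8.58 = 16.38.
Reliability = 16.38 / 18.58 = 0.882.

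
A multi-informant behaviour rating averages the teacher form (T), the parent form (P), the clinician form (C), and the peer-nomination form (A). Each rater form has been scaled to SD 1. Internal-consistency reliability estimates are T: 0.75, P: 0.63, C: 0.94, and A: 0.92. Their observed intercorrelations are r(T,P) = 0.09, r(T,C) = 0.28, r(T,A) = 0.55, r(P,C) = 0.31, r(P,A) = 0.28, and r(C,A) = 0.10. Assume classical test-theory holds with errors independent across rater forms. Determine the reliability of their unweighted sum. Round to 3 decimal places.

Var(T+P+C+A) = 4 + 2·[0.09 + 0.28 + 0.55 + 0.31 + 0.28 + 0.10] = 4 + 3.22 = 7.22.
Under uncorrelated errors the observed covariances equal the true-score covariances, so only the own-variance terms attenuate.
True-score variance = [0.75 + 0.63 + 0.94 + 0.92] + 3.22 = 3.24 + 3.22 = 6.46.
Reliability = 6.46 / 7.22 = 0.895.

0.895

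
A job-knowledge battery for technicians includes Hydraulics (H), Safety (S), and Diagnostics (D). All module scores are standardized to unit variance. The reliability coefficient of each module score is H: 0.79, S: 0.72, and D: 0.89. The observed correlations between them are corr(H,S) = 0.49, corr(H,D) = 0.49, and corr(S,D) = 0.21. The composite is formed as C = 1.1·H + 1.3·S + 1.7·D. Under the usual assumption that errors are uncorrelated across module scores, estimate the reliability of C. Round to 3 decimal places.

0.895

Var(C) = 1.1² + 1.3² + 1.7² + 2·[1.43·0.49 + 1.87·0.49 + 2.21·0.21] = 5.79 + 4.1622 = 9.9522.
With uncorrelated errors the cross-covariances are all true-score covariance, so they carry over unchanged; only the diagonal terms shrink to ρᵢσᵢ².
True-score variance = [1.1²·0.79 + 1.3²·0.72 + 1.7²·0.89] + 4.1622 = 4.7448 + 4.1622 = 8.907.
Reliability = 8.907 / 9.9522 = 0.895.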